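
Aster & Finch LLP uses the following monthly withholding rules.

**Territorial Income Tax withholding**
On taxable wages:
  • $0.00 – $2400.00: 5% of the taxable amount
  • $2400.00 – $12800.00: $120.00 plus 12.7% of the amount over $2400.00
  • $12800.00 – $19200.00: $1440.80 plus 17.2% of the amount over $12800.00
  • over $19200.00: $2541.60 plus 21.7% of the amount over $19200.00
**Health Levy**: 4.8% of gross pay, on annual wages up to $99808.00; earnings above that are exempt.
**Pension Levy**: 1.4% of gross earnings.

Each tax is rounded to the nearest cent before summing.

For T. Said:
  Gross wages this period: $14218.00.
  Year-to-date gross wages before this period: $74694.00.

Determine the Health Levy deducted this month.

Health Levy: 4.8% × $14218.00 = $682.46

$682.46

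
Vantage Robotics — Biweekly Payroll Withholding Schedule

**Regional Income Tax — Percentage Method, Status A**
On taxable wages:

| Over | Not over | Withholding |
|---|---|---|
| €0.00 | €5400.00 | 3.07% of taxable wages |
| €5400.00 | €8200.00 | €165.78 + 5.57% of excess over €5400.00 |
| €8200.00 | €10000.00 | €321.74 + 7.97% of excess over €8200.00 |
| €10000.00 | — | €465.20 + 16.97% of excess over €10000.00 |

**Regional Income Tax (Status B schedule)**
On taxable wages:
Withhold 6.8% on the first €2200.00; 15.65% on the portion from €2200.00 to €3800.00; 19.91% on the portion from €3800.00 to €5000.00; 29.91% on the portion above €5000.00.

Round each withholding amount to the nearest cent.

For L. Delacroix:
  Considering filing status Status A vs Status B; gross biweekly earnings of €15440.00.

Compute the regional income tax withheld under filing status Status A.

Regional Income Tax (Status A): taxable = €15440.00
  €465.20 + 16.97% × (€15440.00 − €10000.00) = €465.20 + 16.97% × €5440.00 = €1388.37

€1388.37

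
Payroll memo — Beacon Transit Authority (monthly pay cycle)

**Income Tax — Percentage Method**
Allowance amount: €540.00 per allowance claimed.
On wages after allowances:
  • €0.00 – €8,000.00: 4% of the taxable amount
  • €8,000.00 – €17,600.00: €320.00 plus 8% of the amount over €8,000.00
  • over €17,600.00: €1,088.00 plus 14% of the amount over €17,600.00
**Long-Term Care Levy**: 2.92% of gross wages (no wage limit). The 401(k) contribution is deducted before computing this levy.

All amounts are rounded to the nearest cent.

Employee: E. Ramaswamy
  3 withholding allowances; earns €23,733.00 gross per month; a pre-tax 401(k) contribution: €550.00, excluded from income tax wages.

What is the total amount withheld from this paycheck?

Income Tax: taxable = €23,733.00 − €550.00 − 3×€540.00 = €21,563.00
  €1,088.00 + 14% × (€21,563.00 − €17,600.00) = €1,088.00 + 14% × €3,963.00 = €1,642.82
Long-Term Care Levy: 2.92% × €23,183.00 = €676.94
Total: €1,642.82 + €676.94 = €2,319.76

€2,319.76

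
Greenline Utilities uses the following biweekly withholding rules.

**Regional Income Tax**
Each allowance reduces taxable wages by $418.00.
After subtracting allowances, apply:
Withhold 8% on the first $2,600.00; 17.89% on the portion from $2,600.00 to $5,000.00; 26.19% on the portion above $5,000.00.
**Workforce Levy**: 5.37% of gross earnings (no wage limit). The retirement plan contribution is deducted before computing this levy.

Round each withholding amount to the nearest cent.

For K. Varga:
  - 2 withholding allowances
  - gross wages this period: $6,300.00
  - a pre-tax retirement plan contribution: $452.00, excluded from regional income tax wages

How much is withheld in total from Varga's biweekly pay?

$954.54

Regional Income Tax: taxable = $6,300.00 − $452.00 − 2×$418.00 = $5,012.00
  $637.36 + 26.19% × ($5,012.00 − $5,000.00) = $637.36 + 26.19% × $12.00 = $640.50
Workforce Levy: 5.37% × $5,848.00 = $314.04
Total: $640.50 + $314.04 = $954.54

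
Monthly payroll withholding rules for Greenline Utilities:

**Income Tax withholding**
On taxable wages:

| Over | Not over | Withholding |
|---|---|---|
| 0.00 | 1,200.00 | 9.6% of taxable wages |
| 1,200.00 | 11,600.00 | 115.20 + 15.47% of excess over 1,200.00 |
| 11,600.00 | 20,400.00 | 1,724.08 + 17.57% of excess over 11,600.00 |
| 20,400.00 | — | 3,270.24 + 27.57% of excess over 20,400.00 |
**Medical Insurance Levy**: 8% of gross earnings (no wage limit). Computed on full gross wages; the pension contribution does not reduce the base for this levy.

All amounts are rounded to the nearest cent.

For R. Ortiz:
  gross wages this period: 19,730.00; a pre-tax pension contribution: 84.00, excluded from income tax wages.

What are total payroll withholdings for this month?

4,716.16

Income Tax: taxable = 19,730.00 − 84.00 = 19,646.00
  1,724.08 + 17.57% × (19,646.00 − 11,600.00) = 1,724.08 + 17.57% × 8,046.00 = 3,137.76
Medical Insurance Levy: 8% × 19,730.00 = 1,578.40
Total: 3,137.76 + 1,578.40 = 4,716.16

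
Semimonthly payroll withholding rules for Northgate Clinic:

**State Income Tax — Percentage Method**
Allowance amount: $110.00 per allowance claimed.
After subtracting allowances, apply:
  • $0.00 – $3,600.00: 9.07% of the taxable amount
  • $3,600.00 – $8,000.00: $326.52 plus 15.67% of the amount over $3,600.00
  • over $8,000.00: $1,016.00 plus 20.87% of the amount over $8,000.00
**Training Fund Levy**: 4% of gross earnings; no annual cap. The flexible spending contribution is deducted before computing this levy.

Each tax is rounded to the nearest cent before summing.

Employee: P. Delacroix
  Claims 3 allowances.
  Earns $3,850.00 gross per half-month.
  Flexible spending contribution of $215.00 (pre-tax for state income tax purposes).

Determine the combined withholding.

$445.16

State Income Tax: taxable = $3,850.00 − $215.00 − 3×$110.00 = $3,305.00
  9.07% × $3,305.00 = $299.76
Training Fund Levy: 4% × $3,635.00 = $145.40
Total: $299.76 + $145.40 = $445.16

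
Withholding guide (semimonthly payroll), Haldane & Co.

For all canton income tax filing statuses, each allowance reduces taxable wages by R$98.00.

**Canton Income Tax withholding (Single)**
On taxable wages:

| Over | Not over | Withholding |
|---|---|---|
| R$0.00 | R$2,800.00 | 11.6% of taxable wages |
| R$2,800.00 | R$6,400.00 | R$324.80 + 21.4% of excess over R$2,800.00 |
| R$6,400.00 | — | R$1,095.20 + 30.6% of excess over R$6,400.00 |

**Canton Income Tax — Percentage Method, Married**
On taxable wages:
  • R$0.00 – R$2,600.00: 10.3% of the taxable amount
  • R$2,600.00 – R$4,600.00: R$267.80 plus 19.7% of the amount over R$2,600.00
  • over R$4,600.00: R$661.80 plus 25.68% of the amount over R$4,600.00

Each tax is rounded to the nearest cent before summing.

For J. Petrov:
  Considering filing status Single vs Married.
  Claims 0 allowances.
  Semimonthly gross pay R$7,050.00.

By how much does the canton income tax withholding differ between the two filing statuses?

Canton Income Tax (Single): taxable = R$7,050.00
  R$1,095.20 + 30.6% × (R$7,050.00 − R$6,400.00) = R$1,095.20 + 30.6% × R$650.00 = R$1,294.10
Canton Income Tax (Married): taxable = R$7,050.00
  R$661.80 + 25.68% × (R$7,050.00 − R$4,600.00) = R$661.80 + 25.68% × R$2,450.00 = R$1,290.96
Difference: |R$1,294.10 − R$1,290.96| = R$3.14 (higher under Single)

R$3.14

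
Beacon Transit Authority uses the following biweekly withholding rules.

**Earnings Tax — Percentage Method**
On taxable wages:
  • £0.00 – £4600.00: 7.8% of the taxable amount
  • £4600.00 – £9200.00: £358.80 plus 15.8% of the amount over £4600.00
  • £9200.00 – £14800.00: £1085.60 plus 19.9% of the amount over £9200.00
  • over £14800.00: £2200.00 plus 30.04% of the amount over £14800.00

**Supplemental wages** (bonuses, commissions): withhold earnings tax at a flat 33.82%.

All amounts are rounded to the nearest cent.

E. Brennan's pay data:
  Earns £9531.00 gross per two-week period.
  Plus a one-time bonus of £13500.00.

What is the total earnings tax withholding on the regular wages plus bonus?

Earnings Tax: taxable = £9531.00
  £1085.60 + 19.9% × (£9531.00 − £9200.00) = £1085.60 + 19.9% × £331.00 = £1151.47
Supplemental (33.82% flat on bonus): 33.82% × £13500.00 = £4565.70
Total earnings tax: £1151.47 + £4565.70 = £5717.17

£5717.17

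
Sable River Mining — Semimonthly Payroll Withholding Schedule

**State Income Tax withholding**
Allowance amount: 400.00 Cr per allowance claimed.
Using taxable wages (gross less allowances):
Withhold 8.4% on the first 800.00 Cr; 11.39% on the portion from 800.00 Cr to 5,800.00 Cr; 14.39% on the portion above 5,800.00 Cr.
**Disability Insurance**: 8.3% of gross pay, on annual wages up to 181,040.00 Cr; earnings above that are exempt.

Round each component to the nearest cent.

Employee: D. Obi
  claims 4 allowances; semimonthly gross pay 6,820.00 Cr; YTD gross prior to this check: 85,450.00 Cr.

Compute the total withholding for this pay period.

1,136.70 Cr

State Income Tax: taxable = 6,820.00 Cr − 4×400.00 Cr = 5,220.00 Cr
  67.20 Cr + 11.39% × (5,220.00 Cr − 800.00 Cr) = 67.20 Cr + 11.39% × 4,420.00 Cr = 570.64 Cr
Disability Insurance: 8.3% × 6,820.00 Cr = 566.06 Cr
Total: 570.64 Cr + 566.06 Cr = 1,136.70 Cr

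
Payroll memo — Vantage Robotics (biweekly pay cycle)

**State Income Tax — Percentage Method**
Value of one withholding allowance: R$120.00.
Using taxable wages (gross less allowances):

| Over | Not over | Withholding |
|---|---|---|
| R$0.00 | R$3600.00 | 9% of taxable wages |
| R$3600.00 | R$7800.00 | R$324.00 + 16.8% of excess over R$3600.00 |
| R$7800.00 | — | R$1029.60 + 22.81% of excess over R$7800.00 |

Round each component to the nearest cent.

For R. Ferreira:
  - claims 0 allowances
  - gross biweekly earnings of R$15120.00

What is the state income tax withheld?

State Income Tax: taxable = R$15120.00
  R$1029.60 + 22.81% × (R$15120.00 − R$7800.00) = R$1029.60 + 22.81% × R$7320.00 = R$2699.29

R$2699.29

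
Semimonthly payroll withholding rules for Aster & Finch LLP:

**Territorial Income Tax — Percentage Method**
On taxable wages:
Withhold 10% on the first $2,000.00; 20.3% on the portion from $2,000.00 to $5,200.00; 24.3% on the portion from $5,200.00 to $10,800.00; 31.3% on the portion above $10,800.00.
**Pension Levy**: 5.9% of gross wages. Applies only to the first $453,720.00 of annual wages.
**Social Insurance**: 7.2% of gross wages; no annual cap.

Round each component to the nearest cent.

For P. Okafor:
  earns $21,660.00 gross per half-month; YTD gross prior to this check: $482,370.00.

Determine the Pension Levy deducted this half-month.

$0.00

Pension Levy: YTD $482,370.00 ≥ cap $453,720.00 → $0.00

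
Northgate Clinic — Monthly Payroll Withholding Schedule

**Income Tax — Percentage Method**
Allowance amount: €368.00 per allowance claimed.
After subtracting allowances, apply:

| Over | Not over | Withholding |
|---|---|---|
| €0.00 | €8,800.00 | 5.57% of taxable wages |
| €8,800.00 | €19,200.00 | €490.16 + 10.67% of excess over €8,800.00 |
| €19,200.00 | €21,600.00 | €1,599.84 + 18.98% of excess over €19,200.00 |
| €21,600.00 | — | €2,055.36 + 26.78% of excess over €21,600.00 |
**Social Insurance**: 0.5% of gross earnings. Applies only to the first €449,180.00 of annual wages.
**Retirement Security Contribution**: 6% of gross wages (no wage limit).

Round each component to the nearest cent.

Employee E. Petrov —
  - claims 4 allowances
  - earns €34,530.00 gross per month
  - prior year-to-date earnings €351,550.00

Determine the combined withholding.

Income Tax: taxable = €34,530.00 − 4×€368.00 = €33,058.00
  €2,055.36 + 26.78% × (€33,058.00 − €21,600.00) = €2,055.36 + 26.78% × €11,458.00 = €5,123.81
Social Insurance: 0.5% × €34,530.00 = €172.65
Retirement Security Contribution: 6% × €34,530.00 = €2,071.80
Total: €5,123.81 + €172.65 + €2,071.80 = €7,368.26

€7,368.26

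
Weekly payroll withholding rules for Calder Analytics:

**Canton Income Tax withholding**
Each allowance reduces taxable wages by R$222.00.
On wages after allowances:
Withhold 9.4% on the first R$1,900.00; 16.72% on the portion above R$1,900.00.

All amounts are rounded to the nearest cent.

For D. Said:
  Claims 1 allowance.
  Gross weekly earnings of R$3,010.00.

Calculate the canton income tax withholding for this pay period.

Canton Income Tax: taxable = R$3,010.00 − 1×R$222.00 = R$2,788.00
  R$178.60 + 16.72% × (R$2,788.00 − R$1,900.00) = R$178.60 + 16.72% × R$888.00 = R$327.07

R$327.07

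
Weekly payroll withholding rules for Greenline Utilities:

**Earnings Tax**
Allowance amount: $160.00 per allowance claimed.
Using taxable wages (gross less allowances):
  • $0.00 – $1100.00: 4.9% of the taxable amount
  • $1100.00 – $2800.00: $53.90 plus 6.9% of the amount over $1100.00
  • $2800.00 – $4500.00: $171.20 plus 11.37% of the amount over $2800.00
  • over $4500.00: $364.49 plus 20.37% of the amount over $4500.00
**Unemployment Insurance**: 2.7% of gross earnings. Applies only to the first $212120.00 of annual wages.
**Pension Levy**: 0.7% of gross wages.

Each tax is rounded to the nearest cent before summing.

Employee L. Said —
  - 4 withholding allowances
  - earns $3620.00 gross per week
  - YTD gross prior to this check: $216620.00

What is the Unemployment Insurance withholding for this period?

$0.00

Unemployment Insurance: YTD $216620.00 ≥ cap $212120.00 → $0.00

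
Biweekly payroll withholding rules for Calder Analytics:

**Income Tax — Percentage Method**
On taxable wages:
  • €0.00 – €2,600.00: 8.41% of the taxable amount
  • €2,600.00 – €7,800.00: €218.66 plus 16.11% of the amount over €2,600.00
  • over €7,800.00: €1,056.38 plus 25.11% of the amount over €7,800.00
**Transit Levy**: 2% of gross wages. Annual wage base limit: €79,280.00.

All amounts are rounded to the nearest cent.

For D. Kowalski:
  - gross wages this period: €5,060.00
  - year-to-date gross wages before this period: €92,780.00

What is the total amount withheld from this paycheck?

Income Tax: taxable = €5,060.00
  €218.66 + 16.11% × (€5,060.00 − €2,600.00) = €218.66 + 16.11% × €2,460.00 = €614.97
Transit Levy: YTD €92,780.00 ≥ cap €79,280.00 → €0.00
Total: €614.97 + €0.00 = €614.97

€614.97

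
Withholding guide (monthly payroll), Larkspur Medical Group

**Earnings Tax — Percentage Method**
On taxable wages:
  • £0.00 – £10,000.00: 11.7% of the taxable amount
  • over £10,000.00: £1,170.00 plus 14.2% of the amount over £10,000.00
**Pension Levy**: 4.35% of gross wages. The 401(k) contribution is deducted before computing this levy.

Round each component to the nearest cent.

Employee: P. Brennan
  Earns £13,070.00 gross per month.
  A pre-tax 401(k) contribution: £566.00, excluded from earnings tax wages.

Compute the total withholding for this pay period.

Earnings Tax: taxable = £13,070.00 − £566.00 = £12,504.00
  £1,170.00 + 14.2% × (£12,504.00 − £10,000.00) = £1,170.00 + 14.2% × £2,504.00 = £1,525.57
Pension Levy: 4.35% × £12,504.00 = £543.92
Total: £1,525.57 + £543.92 = £2,069.49

£2,069.49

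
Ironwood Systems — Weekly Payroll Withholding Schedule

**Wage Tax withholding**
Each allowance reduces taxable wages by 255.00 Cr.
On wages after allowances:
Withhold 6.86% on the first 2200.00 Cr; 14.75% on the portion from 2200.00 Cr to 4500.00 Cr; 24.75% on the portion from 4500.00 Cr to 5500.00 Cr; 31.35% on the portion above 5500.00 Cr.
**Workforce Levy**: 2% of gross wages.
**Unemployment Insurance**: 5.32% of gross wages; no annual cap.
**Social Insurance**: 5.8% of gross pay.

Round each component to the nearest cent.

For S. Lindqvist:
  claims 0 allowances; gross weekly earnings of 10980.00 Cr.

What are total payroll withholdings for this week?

3896.23 Cr

Wage Tax: taxable = 10980.00 Cr
  737.67 Cr + 31.35% × (10980.00 Cr − 5500.00 Cr) = 737.67 Cr + 31.35% × 5480.00 Cr = 2455.65 Cr
Workforce Levy: 2% × 10980.00 Cr = 219.60 Cr
Unemployment Insurance: 5.32% × 10980.00 Cr = 584.14 Cr
Social Insurance: 5.8% × 10980.00 Cr = 636.84 Cr
Total: 2455.65 Cr + 219.60 Cr + 584.14 Cr + 636.84 Cr = 3896.23 Cr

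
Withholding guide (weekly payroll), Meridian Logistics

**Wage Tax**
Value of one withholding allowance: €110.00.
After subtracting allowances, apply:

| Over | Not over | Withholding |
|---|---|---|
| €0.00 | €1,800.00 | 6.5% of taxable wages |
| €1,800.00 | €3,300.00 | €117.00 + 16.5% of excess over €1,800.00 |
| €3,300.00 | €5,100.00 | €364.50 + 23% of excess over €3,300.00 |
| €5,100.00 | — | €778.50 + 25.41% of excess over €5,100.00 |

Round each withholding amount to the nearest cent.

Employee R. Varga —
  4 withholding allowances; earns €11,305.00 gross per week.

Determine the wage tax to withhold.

Wage Tax: taxable = €11,305.00 − 4×€110.00 = €10,865.00
  €778.50 + 25.41% × (€10,865.00 − €5,100.00) = €778.50 + 25.41% × €5,765.00 = €2,243.39

€2,243.39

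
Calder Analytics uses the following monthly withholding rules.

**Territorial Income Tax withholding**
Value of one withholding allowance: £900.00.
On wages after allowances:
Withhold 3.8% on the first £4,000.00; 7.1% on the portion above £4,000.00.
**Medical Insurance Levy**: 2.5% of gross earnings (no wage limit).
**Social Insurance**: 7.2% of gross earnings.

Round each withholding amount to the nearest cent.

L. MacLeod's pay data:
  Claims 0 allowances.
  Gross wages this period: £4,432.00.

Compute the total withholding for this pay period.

£612.57

Territorial Income Tax: taxable = £4,432.00
  £152.00 + 7.1% × (£4,432.00 − £4,000.00) = £152.00 + 7.1% × £432.00 = £182.67
Medical Insurance Levy: 2.5% × £4,432.00 = £110.80
Social Insurance: 7.2% × £4,432.00 = £319.10
Total: £182.67 + £110.80 + £319.10 = £612.57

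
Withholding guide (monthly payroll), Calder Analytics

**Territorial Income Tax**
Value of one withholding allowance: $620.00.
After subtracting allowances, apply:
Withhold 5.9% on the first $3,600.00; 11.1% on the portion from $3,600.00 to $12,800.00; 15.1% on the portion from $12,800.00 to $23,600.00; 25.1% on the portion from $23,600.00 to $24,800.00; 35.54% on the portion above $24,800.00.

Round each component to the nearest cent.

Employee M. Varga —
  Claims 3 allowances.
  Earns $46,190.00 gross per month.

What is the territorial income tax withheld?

Territorial Income Tax: taxable = $46,190.00 − 3×$620.00 = $44,330.00
  $3,165.60 + 35.54% × ($44,330.00 − $24,800.00) = $3,165.60 + 35.54% × $19,530.00 = $10,106.56

$10,106.56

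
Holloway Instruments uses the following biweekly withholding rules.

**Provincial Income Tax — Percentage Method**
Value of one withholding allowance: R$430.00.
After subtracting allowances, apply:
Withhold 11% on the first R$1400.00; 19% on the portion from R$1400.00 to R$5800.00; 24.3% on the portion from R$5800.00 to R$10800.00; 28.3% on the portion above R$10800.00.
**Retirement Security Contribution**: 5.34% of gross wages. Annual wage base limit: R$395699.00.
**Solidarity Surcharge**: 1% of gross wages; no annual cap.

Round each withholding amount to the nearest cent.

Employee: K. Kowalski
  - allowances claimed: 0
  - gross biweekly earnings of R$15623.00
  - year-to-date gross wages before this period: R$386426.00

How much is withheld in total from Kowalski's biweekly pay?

R$4221.32

Provincial Income Tax: taxable = R$15623.00
  R$2205.00 + 28.3% × (R$15623.00 − R$10800.00) = R$2205.00 + 28.3% × R$4823.00 = R$3569.91
Retirement Security Contribution: cap R$395699.00 − YTD R$386426.00 = R$9273.00 subject; 5.34% × R$9273.00 = R$495.18
Solidarity Surcharge: 1% × R$15623.00 = R$156.23
Total: R$3569.91 + R$495.18 + R$156.23 = R$4221.32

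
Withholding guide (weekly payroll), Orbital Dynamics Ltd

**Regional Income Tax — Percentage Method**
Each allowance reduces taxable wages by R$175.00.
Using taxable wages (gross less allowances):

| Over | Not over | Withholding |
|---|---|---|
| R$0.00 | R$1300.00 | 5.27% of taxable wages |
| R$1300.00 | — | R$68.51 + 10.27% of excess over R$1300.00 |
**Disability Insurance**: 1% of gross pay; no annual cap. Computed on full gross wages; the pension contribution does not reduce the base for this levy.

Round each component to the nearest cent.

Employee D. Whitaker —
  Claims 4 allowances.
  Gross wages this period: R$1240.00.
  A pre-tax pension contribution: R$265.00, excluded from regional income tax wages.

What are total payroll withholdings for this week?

R$26.89

Regional Income Tax: taxable = R$1240.00 − R$265.00 − 4×R$175.00 = R$275.00
  5.27% × R$275.00 = R$14.49
Disability Insurance: 1% × R$1240.00 = R$12.40
Total: R$14.49 + R$12.40 = R$26.89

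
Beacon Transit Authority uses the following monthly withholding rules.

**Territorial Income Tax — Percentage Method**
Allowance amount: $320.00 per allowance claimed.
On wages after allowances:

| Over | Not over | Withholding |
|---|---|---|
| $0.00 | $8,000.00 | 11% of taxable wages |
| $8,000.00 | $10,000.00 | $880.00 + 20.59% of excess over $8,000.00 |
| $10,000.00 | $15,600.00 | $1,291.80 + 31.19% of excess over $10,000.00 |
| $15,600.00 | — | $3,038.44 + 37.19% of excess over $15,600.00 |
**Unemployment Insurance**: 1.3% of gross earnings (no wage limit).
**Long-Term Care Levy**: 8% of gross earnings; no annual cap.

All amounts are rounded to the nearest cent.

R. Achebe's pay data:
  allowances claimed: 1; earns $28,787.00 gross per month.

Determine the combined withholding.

$10,500.87

Territorial Income Tax: taxable = $28,787.00 − 1×$320.00 = $28,467.00
  $3,038.44 + 37.19% × ($28,467.00 − $15,600.00) = $3,038.44 + 37.19% × $12,867.00 = $7,823.68
Unemployment Insurance: 1.3% × $28,787.00 = $374.23
Long-Term Care Levy: 8% × $28,787.00 = $2,302.96
Total: $7,823.68 + $374.23 + $2,302.96 = $10,500.87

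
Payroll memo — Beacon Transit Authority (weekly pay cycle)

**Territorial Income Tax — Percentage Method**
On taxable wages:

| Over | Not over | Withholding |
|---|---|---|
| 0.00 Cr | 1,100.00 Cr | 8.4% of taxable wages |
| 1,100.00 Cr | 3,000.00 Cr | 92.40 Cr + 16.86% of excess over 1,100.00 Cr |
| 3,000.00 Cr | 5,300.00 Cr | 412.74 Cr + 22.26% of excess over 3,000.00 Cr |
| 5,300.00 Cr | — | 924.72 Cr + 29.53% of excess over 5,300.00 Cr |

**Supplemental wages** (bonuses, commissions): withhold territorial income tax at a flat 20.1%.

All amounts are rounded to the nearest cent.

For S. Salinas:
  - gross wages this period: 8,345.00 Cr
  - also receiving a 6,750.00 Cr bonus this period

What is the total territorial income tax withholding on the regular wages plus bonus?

Territorial Income Tax: taxable = 8,345.00 Cr
  924.72 Cr + 29.53% × (8,345.00 Cr − 5,300.00 Cr) = 924.72 Cr + 29.53% × 3,045.00 Cr = 1,823.91 Cr
Supplemental (20.1% flat on bonus): 20.1% × 6,750.00 Cr = 1,356.75 Cr
Total territorial income tax: 1,823.91 Cr + 1,356.75 Cr = 3,180.66 Cr

3,180.66 Cr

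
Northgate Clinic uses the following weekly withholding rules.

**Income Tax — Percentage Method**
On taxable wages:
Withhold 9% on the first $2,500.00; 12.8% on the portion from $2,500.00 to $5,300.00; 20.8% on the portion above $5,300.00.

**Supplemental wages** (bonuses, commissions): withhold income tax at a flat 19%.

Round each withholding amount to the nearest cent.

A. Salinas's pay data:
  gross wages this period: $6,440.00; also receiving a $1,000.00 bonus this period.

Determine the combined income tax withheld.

$1,010.52

Income Tax: taxable = $6,440.00
  $583.40 + 20.8% × ($6,440.00 − $5,300.00) = $583.40 + 20.8% × $1,140.00 = $820.52
Supplemental (19% flat on bonus): 19% × $1,000.00 = $190.00
Total income tax: $820.52 + $190.00 = $1,010.52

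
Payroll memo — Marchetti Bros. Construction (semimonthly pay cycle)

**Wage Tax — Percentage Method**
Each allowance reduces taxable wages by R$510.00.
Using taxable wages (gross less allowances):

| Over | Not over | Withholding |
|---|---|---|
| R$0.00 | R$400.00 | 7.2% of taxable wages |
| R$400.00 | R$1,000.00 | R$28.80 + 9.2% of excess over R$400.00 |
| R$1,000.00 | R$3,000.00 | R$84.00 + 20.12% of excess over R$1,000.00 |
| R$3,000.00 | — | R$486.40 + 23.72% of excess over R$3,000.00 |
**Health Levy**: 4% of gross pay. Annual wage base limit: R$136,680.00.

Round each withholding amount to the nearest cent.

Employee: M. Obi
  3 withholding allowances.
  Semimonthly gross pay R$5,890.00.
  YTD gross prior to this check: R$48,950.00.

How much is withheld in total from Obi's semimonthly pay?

R$1,044.59

Wage Tax: taxable = R$5,890.00 − 3×R$510.00 = R$4,360.00
  R$486.40 + 23.72% × (R$4,360.00 − R$3,000.00) = R$486.40 + 23.72% × R$1,360.00 = R$808.99
Health Levy: 4% × R$5,890.00 = R$235.60
Total: R$808.99 + R$235.60 = R$1,044.59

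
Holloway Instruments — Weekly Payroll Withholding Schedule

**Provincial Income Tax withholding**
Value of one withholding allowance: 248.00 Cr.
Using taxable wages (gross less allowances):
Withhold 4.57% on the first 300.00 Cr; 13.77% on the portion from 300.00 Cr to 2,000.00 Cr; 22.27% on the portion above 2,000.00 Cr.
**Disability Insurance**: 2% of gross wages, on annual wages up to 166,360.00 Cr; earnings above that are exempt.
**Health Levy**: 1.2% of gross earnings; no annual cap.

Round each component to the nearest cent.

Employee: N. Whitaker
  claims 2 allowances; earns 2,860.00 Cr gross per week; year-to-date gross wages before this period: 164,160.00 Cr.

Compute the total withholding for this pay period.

407.18 Cr

Provincial Income Tax: taxable = 2,860.00 Cr − 2×248.00 Cr = 2,364.00 Cr
  247.80 Cr + 22.27% × (2,364.00 Cr − 2,000.00 Cr) = 247.80 Cr + 22.27% × 364.00 Cr = 328.86 Cr
Disability Insurance: cap 166,360.00 Cr − YTD 164,160.00 Cr = 2,200.00 Cr subject; 2% × 2,200.00 Cr = 44.00 Cr
Health Levy: 1.2% × 2,860.00 Cr = 34.32 Cr
Total: 328.86 Cr + 44.00 Cr + 34.32 Cr = 407.18 Cr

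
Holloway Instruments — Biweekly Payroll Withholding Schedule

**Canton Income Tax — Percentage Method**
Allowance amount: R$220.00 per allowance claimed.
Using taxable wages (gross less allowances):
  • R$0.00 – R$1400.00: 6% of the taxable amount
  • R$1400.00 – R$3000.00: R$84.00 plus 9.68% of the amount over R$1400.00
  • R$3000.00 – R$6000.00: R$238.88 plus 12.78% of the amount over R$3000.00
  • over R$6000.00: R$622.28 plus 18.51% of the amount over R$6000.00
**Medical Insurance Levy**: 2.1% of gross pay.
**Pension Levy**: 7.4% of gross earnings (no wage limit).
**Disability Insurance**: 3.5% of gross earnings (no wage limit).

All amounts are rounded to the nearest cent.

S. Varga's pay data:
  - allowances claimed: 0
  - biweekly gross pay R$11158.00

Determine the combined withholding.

R$3027.57

Canton Income Tax: taxable = R$11158.00
  R$622.28 + 18.51% × (R$11158.00 − R$6000.00) = R$622.28 + 18.51% × R$5158.00 = R$1577.03
Medical Insurance Levy: 2.1% × R$11158.00 = R$234.32
Pension Levy: 7.4% × R$11158.00 = R$825.69
Disability Insurance: 3.5% × R$11158.00 = R$390.53
Total: R$1577.03 + R$234.32 + R$825.69 + R$390.53 = R$3027.57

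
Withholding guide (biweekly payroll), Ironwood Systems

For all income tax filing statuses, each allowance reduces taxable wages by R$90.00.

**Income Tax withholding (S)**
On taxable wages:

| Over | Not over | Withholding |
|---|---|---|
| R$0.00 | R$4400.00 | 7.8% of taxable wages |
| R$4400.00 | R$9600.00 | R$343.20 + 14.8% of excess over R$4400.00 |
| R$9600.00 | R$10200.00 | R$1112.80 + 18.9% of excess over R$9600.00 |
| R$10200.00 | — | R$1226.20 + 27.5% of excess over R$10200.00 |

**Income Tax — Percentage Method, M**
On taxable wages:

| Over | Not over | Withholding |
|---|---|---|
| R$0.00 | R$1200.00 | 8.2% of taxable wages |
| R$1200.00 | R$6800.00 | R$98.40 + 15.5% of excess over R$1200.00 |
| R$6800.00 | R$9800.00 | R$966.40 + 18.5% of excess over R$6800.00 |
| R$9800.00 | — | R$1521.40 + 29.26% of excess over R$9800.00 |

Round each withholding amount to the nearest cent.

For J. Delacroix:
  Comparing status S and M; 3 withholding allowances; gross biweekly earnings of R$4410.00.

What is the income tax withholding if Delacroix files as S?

R$322.92

Income Tax (S): taxable = R$4410.00 − 3×R$90.00 = R$4140.00
  7.8% × R$4140.00 = R$322.92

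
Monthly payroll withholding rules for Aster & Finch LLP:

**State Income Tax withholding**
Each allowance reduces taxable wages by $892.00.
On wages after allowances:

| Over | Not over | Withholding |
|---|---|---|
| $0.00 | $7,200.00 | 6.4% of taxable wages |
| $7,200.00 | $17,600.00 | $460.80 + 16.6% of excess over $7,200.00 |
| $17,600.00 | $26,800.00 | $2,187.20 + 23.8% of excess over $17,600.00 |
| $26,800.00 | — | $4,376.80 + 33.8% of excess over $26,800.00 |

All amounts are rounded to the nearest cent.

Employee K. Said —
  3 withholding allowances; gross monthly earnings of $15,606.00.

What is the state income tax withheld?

State Income Tax: taxable = $15,606.00 − 3×$892.00 = $12,930.00
  $460.80 + 16.6% × ($12,930.00 − $7,200.00) = $460.80 + 16.6% × $5,730.00 = $1,411.98

$1,411.98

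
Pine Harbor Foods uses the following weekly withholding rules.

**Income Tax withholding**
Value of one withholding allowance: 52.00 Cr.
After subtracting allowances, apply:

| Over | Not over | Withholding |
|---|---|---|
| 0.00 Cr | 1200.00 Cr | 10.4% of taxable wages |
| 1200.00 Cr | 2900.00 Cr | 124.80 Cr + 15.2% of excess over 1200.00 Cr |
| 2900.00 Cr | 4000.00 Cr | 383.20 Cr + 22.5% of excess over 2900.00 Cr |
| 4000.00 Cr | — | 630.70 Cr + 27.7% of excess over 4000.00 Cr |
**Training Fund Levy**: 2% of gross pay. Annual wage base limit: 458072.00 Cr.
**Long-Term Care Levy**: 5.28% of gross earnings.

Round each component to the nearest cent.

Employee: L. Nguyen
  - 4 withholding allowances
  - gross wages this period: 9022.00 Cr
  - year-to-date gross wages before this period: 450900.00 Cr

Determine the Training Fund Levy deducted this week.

143.44 Cr

Training Fund Levy: cap 458072.00 Cr − YTD 450900.00 Cr = 7172.00 Cr subject; 2% × 7172.00 Cr = 143.44 Cr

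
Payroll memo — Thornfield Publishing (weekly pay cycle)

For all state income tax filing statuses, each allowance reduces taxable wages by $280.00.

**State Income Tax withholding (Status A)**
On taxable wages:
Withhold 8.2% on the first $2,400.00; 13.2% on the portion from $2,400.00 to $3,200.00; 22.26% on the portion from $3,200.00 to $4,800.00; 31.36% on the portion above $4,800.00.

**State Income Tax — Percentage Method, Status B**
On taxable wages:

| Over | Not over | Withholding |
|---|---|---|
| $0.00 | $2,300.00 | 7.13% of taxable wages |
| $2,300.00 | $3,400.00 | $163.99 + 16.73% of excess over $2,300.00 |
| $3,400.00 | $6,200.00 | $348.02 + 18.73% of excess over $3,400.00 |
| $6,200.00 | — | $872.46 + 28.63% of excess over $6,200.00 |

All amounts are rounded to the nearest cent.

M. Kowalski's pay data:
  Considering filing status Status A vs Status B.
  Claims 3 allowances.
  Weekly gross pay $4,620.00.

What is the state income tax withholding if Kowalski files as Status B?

State Income Tax (Status B): taxable = $4,620.00 − 3×$280.00 = $3,780.00
  $348.02 + 18.73% × ($3,780.00 − $3,400.00) = $348.02 + 18.73% × $380.00 = $419.19

$419.19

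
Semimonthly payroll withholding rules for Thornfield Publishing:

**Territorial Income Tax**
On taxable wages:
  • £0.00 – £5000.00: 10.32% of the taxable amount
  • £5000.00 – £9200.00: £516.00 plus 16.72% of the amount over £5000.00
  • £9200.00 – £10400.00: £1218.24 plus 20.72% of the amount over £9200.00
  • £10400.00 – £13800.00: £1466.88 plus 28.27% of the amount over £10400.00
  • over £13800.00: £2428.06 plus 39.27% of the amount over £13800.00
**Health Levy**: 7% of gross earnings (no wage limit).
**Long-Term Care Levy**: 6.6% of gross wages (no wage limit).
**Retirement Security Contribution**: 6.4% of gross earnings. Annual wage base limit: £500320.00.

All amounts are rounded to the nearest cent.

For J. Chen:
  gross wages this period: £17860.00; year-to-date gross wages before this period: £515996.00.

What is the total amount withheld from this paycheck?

£6451.38

Territorial Income Tax: taxable = £17860.00
  £2428.06 + 39.27% × (£17860.00 − £13800.00) = £2428.06 + 39.27% × £4060.00 = £4022.42
Health Levy: 7% × £17860.00 = £1250.20
Long-Term Care Levy: 6.6% × £17860.00 = £1178.76
Retirement Security Contribution: YTD £515996.00 ≥ cap £500320.00 → £0.00
Total: £4022.42 + £1250.20 + £1178.76 + £0.00 = £6451.38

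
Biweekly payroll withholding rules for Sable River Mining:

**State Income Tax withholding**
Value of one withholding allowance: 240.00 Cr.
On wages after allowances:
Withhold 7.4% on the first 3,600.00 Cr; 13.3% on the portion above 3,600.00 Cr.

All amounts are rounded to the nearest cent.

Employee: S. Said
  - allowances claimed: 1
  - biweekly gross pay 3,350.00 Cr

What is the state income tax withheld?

230.14 Cr

State Income Tax: taxable = 3,350.00 Cr − 1×240.00 Cr = 3,110.00 Cr
  7.4% × 3,110.00 Cr = 230.14 Cr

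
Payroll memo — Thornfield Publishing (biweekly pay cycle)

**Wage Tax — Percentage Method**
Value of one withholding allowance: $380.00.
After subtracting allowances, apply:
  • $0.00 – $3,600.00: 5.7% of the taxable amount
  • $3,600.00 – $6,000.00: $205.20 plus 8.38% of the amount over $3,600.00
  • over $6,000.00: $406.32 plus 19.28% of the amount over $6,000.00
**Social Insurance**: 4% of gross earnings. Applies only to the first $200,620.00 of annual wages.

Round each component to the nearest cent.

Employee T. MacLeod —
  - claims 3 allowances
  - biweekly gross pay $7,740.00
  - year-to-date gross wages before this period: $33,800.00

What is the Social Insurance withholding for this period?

$309.60

Social Insurance: 4% × $7,740.00 = $309.60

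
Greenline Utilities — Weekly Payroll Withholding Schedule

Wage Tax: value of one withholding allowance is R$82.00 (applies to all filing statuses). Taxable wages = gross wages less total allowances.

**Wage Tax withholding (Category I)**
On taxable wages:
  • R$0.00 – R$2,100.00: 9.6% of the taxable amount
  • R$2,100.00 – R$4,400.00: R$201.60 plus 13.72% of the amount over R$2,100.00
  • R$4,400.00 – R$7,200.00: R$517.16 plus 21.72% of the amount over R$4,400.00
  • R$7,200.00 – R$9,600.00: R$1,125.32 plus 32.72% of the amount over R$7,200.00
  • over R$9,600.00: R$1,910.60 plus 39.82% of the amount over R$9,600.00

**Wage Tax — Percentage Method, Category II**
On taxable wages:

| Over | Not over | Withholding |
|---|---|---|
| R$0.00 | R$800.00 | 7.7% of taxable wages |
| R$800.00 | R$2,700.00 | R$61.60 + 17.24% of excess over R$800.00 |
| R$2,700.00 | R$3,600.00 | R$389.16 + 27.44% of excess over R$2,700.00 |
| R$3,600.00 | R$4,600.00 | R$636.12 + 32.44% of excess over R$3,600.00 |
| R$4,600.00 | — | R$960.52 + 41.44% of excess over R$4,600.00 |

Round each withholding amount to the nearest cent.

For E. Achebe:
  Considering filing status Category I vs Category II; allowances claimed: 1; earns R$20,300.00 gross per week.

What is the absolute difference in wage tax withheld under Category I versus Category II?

R$1,293.93

Wage Tax (Category I): taxable = R$20,300.00 − 1×R$82.00 = R$20,218.00
  R$1,910.60 + 39.82% × (R$20,218.00 − R$9,600.00) = R$1,910.60 + 39.82% × R$10,618.00 = R$6,138.69
Wage Tax (Category II): taxable = R$20,300.00 − 1×R$82.00 = R$20,218.00
  R$960.52 + 41.44% × (R$20,218.00 − R$4,600.00) = R$960.52 + 41.44% × R$15,618.00 = R$7,432.62
Difference: |R$6,138.69 − R$7,432.62| = R$1,293.93 (higher under Category II)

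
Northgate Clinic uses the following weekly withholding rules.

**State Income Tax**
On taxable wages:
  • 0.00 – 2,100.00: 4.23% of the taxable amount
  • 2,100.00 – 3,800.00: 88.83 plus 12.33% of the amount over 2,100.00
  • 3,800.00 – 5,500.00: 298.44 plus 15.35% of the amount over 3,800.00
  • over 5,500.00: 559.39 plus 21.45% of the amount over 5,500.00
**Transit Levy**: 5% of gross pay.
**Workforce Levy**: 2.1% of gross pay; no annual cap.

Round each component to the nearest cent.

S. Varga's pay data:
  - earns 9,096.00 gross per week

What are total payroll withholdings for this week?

1,976.55

State Income Tax: taxable = 9,096.00
  559.39 + 21.45% × (9,096.00 − 5,500.00) = 559.39 + 21.45% × 3,596.00 = 1,330.73
Transit Levy: 5% × 9,096.00 = 454.80
Workforce Levy: 2.1% × 9,096.00 = 191.02
Total: 1,330.73 + 454.80 + 191.02 = 1,976.55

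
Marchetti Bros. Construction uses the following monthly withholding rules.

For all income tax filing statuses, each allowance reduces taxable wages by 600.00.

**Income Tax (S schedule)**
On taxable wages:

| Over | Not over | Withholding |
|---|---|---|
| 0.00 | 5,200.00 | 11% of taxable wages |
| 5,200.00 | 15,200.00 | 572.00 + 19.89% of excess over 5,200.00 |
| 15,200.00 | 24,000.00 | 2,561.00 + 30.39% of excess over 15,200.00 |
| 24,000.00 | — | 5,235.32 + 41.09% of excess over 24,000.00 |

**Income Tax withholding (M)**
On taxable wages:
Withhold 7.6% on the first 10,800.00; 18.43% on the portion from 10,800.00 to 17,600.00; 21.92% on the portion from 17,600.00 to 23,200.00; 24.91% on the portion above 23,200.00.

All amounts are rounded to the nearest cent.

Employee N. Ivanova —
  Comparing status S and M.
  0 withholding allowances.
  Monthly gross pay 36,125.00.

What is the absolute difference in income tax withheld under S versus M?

3,696.30

Income Tax (S): taxable = 36,125.00
  5,235.32 + 41.09% × (36,125.00 − 24,000.00) = 5,235.32 + 41.09% × 12,125.00 = 10,217.48
Income Tax (M): taxable = 36,125.00
  3,301.56 + 24.91% × (36,125.00 − 23,200.00) = 3,301.56 + 24.91% × 12,925.00 = 6,521.18
Difference: |10,217.48 − 6,521.18| = 3,696.30 (higher under S)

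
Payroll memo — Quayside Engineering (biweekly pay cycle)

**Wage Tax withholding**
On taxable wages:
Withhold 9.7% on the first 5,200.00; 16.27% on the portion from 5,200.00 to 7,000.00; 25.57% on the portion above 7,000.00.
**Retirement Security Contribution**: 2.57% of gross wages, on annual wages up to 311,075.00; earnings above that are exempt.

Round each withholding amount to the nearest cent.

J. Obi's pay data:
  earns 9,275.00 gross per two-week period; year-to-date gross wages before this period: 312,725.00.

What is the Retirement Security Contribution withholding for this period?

Retirement Security Contribution: YTD 312,725.00 ≥ cap 311,075.00 → 0.00

0.00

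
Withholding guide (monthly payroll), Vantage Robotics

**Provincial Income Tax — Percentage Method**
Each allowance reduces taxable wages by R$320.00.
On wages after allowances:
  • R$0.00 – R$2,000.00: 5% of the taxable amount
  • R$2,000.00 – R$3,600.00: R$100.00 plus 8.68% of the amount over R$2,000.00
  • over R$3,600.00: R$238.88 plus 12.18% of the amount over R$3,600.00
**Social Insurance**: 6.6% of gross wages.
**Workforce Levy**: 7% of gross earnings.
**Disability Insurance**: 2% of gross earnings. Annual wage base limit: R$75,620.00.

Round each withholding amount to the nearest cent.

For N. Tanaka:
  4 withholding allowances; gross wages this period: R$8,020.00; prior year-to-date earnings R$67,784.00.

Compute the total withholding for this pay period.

R$1,868.77

Provincial Income Tax: taxable = R$8,020.00 − 4×R$320.00 = R$6,740.00
  R$238.88 + 12.18% × (R$6,740.00 − R$3,600.00) = R$238.88 + 12.18% × R$3,140.00 = R$621.33
Social Insurance: 6.6% × R$8,020.00 = R$529.32
Workforce Levy: 7% × R$8,020.00 = R$561.40
Disability Insurance: cap R$75,620.00 − YTD R$67,784.00 = R$7,836.00 subject; 2% × R$7,836.00 = R$156.72
Total: R$621.33 + R$529.32 + R$561.40 + R$156.72 = R$1,868.77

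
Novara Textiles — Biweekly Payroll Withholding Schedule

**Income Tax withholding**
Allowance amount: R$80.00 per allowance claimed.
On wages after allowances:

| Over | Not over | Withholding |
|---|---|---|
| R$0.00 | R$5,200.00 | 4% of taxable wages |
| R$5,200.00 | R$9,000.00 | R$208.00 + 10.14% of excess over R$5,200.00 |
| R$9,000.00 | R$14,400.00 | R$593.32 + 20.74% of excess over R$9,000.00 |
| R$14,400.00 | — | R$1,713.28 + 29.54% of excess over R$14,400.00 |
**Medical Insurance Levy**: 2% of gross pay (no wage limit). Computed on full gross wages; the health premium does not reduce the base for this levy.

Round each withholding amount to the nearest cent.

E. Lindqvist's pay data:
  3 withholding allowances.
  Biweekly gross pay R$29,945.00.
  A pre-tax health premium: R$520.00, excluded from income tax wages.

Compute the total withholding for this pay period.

Income Tax: taxable = R$29,945.00 − R$520.00 − 3×R$80.00 = R$29,185.00
  R$1,713.28 + 29.54% × (R$29,185.00 − R$14,400.00) = R$1,713.28 + 29.54% × R$14,785.00 = R$6,080.77
Medical Insurance Levy: 2% × R$29,945.00 = R$598.90
Total: R$6,080.77 + R$598.90 = R$6,679.67

R$6,679.67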